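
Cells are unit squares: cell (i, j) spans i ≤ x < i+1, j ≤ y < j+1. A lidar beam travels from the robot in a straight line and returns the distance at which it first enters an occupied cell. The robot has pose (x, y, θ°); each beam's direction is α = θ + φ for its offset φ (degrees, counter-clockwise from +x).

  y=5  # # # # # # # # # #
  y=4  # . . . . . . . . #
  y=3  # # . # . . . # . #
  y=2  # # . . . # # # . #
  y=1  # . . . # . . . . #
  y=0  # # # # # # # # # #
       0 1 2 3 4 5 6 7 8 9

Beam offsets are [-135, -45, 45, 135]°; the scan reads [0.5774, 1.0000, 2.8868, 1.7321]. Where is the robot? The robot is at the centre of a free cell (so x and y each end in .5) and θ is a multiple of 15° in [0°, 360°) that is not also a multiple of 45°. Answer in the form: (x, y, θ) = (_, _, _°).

(x, y, θ) = (5.5, 4.5, 195°)

The pose lattice has 24·16 = 384 candidates. Test each by forward raycasting.
  (3.5, 2.5, 330°): beam 1 = 1.5529 ≠ 0.5774 ✗
  (4.5, 4.5, 120°): beam 1 = 2.5882 ≠ 0.5774 ✗
  (5.5, 1.5, 60°): beam 1 = 0.5176 ≠ 0.5774 ✗
  (2.5, 1.5, 75°): beam 2 = 2.8868 ≠ 1.0000 ✗
  …
  (5.5, 4.5, 195°): r_1=0.5774, r_2=1.0000, r_3=2.8868, r_4=1.7321 — all match ✓
Unique over the lattice → pose = (5.5, 4.5, 195°).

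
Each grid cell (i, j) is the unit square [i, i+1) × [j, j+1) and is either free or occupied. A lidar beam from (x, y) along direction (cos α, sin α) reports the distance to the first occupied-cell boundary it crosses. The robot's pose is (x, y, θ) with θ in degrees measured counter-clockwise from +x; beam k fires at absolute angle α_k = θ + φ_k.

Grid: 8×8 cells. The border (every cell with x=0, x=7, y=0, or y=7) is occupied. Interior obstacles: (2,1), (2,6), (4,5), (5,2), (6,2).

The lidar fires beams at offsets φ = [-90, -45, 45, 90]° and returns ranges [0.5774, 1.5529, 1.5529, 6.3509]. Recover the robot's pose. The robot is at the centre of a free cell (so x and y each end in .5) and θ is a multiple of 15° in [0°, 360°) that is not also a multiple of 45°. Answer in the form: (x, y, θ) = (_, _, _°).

(x, y, θ) = (6.5, 5.5, 120°)

The pose lattice has 31·16 = 496 candidates. Test each by forward raycasting.
  (5.5, 6.5, 105°): beam 1 = 1.5529 ≠ 0.5774 ✗
  (3.5, 3.5, 300°): beam 1 = 2.8868 ≠ 0.5774 ✗
  (2.5, 3.5, 105°): beam 1 = 4.6587 ≠ 0.5774 ✗
  (5.5, 6.5, 285°): beam 1 = 4.6587 ≠ 0.5774 ✗
  (6.5, 6.5, 300°): beam 1 = 1.7321 ≠ 0.5774 ✗
  …
  (6.5, 5.5, 120°): r_1=0.5774, r_2=1.5529, r_3=1.5529, r_4=6.3509 — all match ✓
Unique over the lattice → pose = (6.5, 5.5, 120°).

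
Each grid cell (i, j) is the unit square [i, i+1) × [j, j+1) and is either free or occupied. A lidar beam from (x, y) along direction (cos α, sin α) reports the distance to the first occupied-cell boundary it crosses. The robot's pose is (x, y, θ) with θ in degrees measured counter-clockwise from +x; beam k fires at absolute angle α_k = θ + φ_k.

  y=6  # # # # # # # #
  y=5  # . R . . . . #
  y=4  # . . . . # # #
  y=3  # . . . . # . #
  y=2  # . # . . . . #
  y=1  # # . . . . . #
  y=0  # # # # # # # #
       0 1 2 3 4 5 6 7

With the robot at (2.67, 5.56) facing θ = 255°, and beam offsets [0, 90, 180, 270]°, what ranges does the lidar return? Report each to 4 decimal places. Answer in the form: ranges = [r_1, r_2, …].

beam 1: φ=0°, α=255°
  d=(-0.2588,-0.9659)  start (2,5)  tX=2.5887 tY=0.5798  stride 1/|dx|=3.8637 1/|dy|=1.0353
    cross y-line → (2,4), t=0.5798
    cross y-line → (2,3), t=1.6150
    cross x-line → (1,3), t=2.5887
    cross y-line → (1,2), t=2.6503
    cross y-line → (1,1), t=3.6856 (wall)
  → r_1 = 3.6856
beam 2: φ=90°, α=345°
  d=(0.9659,-0.2588)  start (2,5)  tX=0.3416 tY=2.1637  stride 1/|dx|=1.0353 1/|dy|=3.8637
    cross x-line → (3,5), t=0.3416
    cross x-line → (4,5), t=1.3769
    cross y-line → (4,4), t=2.1637
    cross x-line → (5,4), t=2.4122 (wall)
  → r_2 = 2.4122
beam 3: φ=180°, α=75°
  d=(0.2588,0.9659)  start (2,5)  tX=1.2750 tY=0.4555  stride 1/|dx|=3.8637 1/|dy|=1.0353
    cross y-line → (2,6), t=0.4555 (wall)
  → r_3 = 0.4555
beam 4: φ=270°, α=165°
  d=(-0.9659,0.2588)  start (2,5)  tX=0.6936 tY=1.7000  stride 1/|dx|=1.0353 1/|dy|=3.8637
    cross x-line → (1,5), t=0.6936
    cross y-line → (1,6), t=1.7000 (wall)
  → r_4 = 1.7000

ranges = [3.6856, 2.4122, 0.4555, 1.7000]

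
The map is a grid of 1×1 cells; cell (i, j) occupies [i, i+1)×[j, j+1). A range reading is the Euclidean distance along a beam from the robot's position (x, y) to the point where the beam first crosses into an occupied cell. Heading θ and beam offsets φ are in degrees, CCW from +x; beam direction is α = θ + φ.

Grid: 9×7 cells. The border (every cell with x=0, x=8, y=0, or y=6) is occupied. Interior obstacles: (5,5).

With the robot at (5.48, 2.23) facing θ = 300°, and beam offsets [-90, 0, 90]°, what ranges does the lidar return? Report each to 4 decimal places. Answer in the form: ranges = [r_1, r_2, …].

beam 1: φ=-90°, α=210°
  cosα=-0.8660 sinα=-0.5000 | (5,2) | tMaxX 0.5543 tMaxY 0.4600 | tΔX 1.1547 tΔY 2.0000
    t=0.4600 [y] (5,1)
    t=0.5543 [x] (4,1)
    t=1.7090 [x] (3,1)
    t=2.4600 [y] (3,0) — stop
  → r_1 = 2.4600
beam 2: φ=0°, α=300°
  cosα=0.5000 sinα=-0.8660 | (5,2) | tMaxX 1.0400 tMaxY 0.2656 | tΔX 2.0000 tΔY 1.1547
    t=0.2656 [y] (5,1)
    t=1.0400 [x] (6,1)
    t=1.4203 [y] (6,0) — stop
  → r_2 = 1.4203
beam 3: φ=90°, α=30°
  cosα=0.8660 sinα=0.5000 | (5,2) | tMaxX 0.6004 tMaxY 1.5400 | tΔX 1.1547 tΔY 2.0000
    t=0.6004 [x] (6,2)
    t=1.5400 [y] (6,3)
    t=1.7551 [x] (7,3)
    t=2.9098 [x] (8,3) — stop
  → r_3 = 2.9098

ranges = [2.4600, 1.4203, 2.9098]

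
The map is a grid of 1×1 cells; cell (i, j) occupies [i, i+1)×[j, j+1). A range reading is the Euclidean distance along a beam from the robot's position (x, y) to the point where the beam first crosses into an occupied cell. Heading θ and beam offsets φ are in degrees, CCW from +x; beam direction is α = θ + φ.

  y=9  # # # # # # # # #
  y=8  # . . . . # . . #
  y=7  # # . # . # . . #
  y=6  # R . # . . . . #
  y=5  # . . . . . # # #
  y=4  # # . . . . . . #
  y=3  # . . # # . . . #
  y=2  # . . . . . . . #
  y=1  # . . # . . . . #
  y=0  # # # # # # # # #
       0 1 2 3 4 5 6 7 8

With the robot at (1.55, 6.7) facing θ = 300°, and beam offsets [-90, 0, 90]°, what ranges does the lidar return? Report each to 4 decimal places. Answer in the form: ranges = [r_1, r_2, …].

beam 1: φ=-90°, α=210°
  dir = (cos 210°, sin 210°) = (-0.8660, -0.5000); from cell (1,6)
  next x-line at t=0.6351, next y-line at t=1.4000; Δt_x=1.1547, Δt_y=2.0000
    x: enter (0,6) at t=0.6351 ← occupied
  → r_1 = 0.6351
beam 2: φ=0°, α=300°
  dir = (cos 300°, sin 300°) = (0.5000, -0.8660); from cell (1,6)
  next x-line at t=0.9000, next y-line at t=0.8083; Δt_x=2.0000, Δt_y=1.1547
    y: enter (1,5) at t=0.8083
    x: enter (2,5) at t=0.9000
    y: enter (2,4) at t=1.9630
    x: enter (3,4) at t=2.9000
    y: enter (3,3) at t=3.1177 ← occupied
  → r_2 = 3.1177
beam 3: φ=90°, α=30°
  dir = (cos 30°, sin 30°) = (0.8660, 0.5000); from cell (1,6)
  next x-line at t=0.5196, next y-line at t=0.6000; Δt_x=1.1547, Δt_y=2.0000
    x: enter (2,6) at t=0.5196
    y: enter (2,7) at t=0.6000
    x: enter (3,7) at t=1.6743 ← occupied
  → r_3 = 1.6743

ranges = [0.6351, 3.1177, 1.6743]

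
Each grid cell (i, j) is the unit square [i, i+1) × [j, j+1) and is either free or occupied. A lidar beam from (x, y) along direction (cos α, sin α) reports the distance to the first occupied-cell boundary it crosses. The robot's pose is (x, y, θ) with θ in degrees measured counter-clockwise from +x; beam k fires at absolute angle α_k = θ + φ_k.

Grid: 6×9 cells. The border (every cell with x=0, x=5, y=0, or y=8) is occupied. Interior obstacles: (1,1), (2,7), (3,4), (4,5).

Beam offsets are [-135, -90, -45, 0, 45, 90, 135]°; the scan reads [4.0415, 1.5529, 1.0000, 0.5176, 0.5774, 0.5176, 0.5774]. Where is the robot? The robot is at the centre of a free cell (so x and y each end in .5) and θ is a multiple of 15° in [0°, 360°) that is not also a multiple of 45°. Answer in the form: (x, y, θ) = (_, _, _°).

Enumerate (i+0.5, j+0.5, θ) over the 24 free cells and 16 admissible headings. For each, cast all 7 beams and compare to the given ranges.
  (4.5, 2.5, 105°): beam 1 = 0.5774 ≠ 4.0415 ✗
  (3.5, 3.5, 165°): beam 1 = 1.7321 ≠ 4.0415 ✗
  (4.5, 2.5, 330°): beam 1 = 2.5882 ≠ 4.0415 ✗
  (1.5, 5.5, 30°): beam 1 = 1.9319 ≠ 4.0415 ✗
  (4.5, 7.5, 285°): beam 1 = 1.0000 ≠ 4.0415 ✗
  …
  (4.5, 7.5, 345°): r_1=4.0415, r_2=1.5529, r_3=1.0000, r_4=0.5176, r_5=0.5774, r_6=0.5176, r_7=0.5774 — all match ✓
No second candidate reproduces the full scan.

(x, y, θ) = (4.5, 7.5, 345°)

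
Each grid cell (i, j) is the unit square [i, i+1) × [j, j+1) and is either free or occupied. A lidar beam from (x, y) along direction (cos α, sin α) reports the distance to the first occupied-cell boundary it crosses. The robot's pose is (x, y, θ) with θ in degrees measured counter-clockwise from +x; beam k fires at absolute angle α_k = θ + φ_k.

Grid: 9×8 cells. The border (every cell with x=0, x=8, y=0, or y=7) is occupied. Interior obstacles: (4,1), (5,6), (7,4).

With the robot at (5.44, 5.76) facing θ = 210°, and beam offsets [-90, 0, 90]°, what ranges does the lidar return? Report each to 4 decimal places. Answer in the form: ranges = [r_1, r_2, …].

ranges = [0.2771, 5.1269, 5.1200]

beam 1: φ=-90°, α=120°
  direction (-0.5000, 0.8660); cell (5,5); t to first gridline: x 0.8800, y 0.2771 (then +2.0000 / +1.1547)
    (5,6) via y @ 0.2771  # hit
  → r_1 = 0.2771
beam 2: φ=0°, α=210°
  direction (-0.8660, -0.5000); cell (5,5); t to first gridline: x 0.5081, y 1.5200 (then +1.1547 / +2.0000)
    (4,5) via x @ 0.5081
    (4,4) via y @ 1.5200
    (3,4) via x @ 1.6628
    (2,4) via x @ 2.8175
    (2,3) via y @ 3.5200
    (1,3) via x @ 3.9722
    (0,3) via x @ 5.1269  # hit
  → r_2 = 5.1269
beam 3: φ=90°, α=300°
  direction (0.5000, -0.8660); cell (5,5); t to first gridline: x 1.1200, y 0.8776 (then +2.0000 / +1.1547)
    (5,4) via y @ 0.8776
    (6,4) via x @ 1.1200
    (6,3) via y @ 2.0323
    (7,3) via x @ 3.1200
    (7,2) via y @ 3.1870
    (7,1) via y @ 4.3417
    (8,1) via x @ 5.1200  # hit
  → r_3 = 5.1200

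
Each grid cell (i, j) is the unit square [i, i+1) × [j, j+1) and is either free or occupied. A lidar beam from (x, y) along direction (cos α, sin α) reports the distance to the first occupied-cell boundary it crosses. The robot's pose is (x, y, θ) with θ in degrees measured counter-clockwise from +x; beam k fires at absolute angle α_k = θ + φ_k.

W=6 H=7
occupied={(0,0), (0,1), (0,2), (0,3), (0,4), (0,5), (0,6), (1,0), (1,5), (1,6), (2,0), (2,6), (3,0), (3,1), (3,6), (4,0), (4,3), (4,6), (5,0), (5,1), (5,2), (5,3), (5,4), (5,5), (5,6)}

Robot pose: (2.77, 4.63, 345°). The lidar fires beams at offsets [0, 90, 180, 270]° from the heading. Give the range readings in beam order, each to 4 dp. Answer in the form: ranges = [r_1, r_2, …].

beam 1: φ=0°, α=345°
  d=(0.9659,-0.2588)  start (2,4)  tX=0.2381 tY=2.4341  stride 1/|dx|=1.0353 1/|dy|=3.8637
    cross x-line → (3,4), t=0.2381
    cross x-line → (4,4), t=1.2734
    cross x-line → (5,4), t=2.3087 (wall)
  → r_1 = 2.3087
beam 2: φ=90°, α=75°
  d=(0.2588,0.9659)  start (2,4)  tX=0.8887 tY=0.3831  stride 1/|dx|=3.8637 1/|dy|=1.0353
    cross y-line → (2,5), t=0.3831
    cross x-line → (3,5), t=0.8887
    cross y-line → (3,6), t=1.4183 (wall)
  → r_2 = 1.4183
beam 3: φ=180°, α=165°
  d=(-0.9659,0.2588)  start (2,4)  tX=0.7972 tY=1.4296  stride 1/|dx|=1.0353 1/|dy|=3.8637
    cross x-line → (1,4), t=0.7972
    cross y-line → (1,5), t=1.4296 (wall)
  → r_3 = 1.4296
beam 4: φ=270°, α=255°
  d=(-0.2588,-0.9659)  start (2,4)  tX=2.9751 tY=0.6522  stride 1/|dx|=3.8637 1/|dy|=1.0353
    cross y-line → (2,3), t=0.6522
    cross y-line → (2,2), t=1.6875
    cross y-line → (2,1), t=2.7228
    cross x-line → (1,1), t=2.9751
    cross y-line → (1,0), t=3.7581 (wall)
  → r_4 = 3.7581

ranges = [2.3087, 1.4183, 1.4296, 3.7581]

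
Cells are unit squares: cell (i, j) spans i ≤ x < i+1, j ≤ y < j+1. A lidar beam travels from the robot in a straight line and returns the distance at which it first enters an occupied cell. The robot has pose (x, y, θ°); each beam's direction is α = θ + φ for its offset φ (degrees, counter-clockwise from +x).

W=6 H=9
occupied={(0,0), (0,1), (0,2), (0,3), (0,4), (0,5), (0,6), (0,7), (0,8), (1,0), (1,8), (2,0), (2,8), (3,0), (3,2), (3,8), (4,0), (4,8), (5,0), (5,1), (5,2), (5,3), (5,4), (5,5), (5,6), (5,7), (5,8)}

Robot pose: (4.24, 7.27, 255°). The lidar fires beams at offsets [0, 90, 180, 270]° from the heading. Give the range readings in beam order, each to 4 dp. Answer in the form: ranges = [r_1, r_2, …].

beam 1: φ=0°, α=255°
  direction (-0.2588, -0.9659); cell (4,7); t to first gridline: x 0.9273, y 0.2795 (then +3.8637 / +1.0353)
    (4,6) via y @ 0.2795
    (3,6) via x @ 0.9273
    (3,5) via y @ 1.3148
    (3,4) via y @ 2.3501
    (3,3) via y @ 3.3854
    (3,2) via y @ 4.4206  # hit
  → r_1 = 4.4206
beam 2: φ=90°, α=345°
  direction (0.9659, -0.2588); cell (4,7); t to first gridline: x 0.7868, y 1.0432 (then +1.0353 / +3.8637)
    (5,7) via x @ 0.7868  # hit
  → r_2 = 0.7868
beam 3: φ=180°, α=75°
  direction (0.2588, 0.9659); cell (4,7); t to first gridline: x 2.9364, y 0.7558 (then +3.8637 / +1.0353)
    (4,8) via y @ 0.7558  # hit
  → r_3 = 0.7558
beam 4: φ=270°, α=165°
  direction (-0.9659, 0.2588); cell (4,7); t to first gridline: x 0.2485, y 2.8205 (then +1.0353 / +3.8637)
    (3,7) via x @ 0.2485
    (2,7) via x @ 1.2837
    (1,7) via x @ 2.3190
    (1,8) via y @ 2.8205  # hit
  → r_4 = 2.8205

ranges = [4.4206, 0.7868, 0.7558, 2.8205]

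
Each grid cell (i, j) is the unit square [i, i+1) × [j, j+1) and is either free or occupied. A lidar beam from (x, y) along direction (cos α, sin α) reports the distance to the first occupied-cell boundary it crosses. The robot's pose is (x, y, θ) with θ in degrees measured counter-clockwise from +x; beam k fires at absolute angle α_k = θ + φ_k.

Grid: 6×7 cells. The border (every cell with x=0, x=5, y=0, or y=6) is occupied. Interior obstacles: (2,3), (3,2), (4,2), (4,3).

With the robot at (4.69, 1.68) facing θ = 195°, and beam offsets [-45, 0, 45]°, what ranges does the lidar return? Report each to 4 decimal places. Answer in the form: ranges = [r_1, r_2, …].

ranges = [0.6400, 2.6273, 0.7852]

beam 1: φ=-45°, α=150°
  direction (-0.8660, 0.5000); cell (4,1); t to first gridline: x 0.7967, y 0.6400 (then +1.1547 / +2.0000)
    (4,2) via y @ 0.6400  # hit
  → r_1 = 0.6400
beam 2: φ=0°, α=195°
  direction (-0.9659, -0.2588); cell (4,1); t to first gridline: x 0.7143, y 2.6273 (then +1.0353 / +3.8637)
    (3,1) via x @ 0.7143
    (2,1) via x @ 1.7496
    (2,0) via y @ 2.6273  # hit
  → r_2 = 2.6273
beam 3: φ=45°, α=240°
  direction (-0.5000, -0.8660); cell (4,1); t to first gridline: x 1.3800, y 0.7852 (then +2.0000 / +1.1547)
    (4,0) via y @ 0.7852  # hit
  → r_3 = 0.7852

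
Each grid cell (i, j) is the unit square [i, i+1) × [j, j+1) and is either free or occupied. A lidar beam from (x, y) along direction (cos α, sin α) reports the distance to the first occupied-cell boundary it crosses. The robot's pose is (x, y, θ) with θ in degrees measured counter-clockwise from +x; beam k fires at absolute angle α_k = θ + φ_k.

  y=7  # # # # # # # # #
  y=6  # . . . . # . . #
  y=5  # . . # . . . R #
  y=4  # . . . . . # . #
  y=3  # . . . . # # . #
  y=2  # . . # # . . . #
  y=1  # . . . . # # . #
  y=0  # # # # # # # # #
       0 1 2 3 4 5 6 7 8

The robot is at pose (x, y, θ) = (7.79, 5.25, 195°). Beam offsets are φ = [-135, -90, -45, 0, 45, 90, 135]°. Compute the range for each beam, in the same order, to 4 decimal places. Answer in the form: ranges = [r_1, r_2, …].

beam 1: φ=-135°, α=60°
  d=(0.5000,0.8660)  start (7,5)  tX=0.4200 tY=0.8660  stride 1/|dx|=2.0000 1/|dy|=1.1547
    cross x-line → (8,5), t=0.4200 (wall)
  → r_1 = 0.4200
beam 2: φ=-90°, α=105°
  d=(-0.2588,0.9659)  start (7,5)  tX=3.0523 tY=0.7765  stride 1/|dx|=3.8637 1/|dy|=1.0353
    cross y-line → (7,6), t=0.7765
    cross y-line → (7,7), t=1.8117 (wall)
  → r_2 = 1.8117
beam 3: φ=-45°, α=150°
  d=(-0.8660,0.5000)  start (7,5)  tX=0.9122 tY=1.5000  stride 1/|dx|=1.1547 1/|dy|=2.0000
    cross x-line → (6,5), t=0.9122
    cross y-line → (6,6), t=1.5000
    cross x-line → (5,6), t=2.0669 (wall)
  → r_3 = 2.0669
beam 4: φ=0°, α=195°
  d=(-0.9659,-0.2588)  start (7,5)  tX=0.8179 tY=0.9659  stride 1/|dx|=1.0353 1/|dy|=3.8637
    cross x-line → (6,5), t=0.8179
    cross y-line → (6,4), t=0.9659 (wall)
  → r_4 = 0.9659
beam 5: φ=45°, α=240°
  d=(-0.5000,-0.8660)  start (7,5)  tX=1.5800 tY=0.2887  stride 1/|dx|=2.0000 1/|dy|=1.1547
    cross y-line → (7,4), t=0.2887
    cross y-line → (7,3), t=1.4434
    cross x-line → (6,3), t=1.5800 (wall)
  → r_5 = 1.5800
beam 6: φ=90°, α=285°
  d=(0.2588,-0.9659)  start (7,5)  tX=0.8114 tY=0.2588  stride 1/|dx|=3.8637 1/|dy|=1.0353
    cross y-line → (7,4), t=0.2588
    cross x-line → (8,4), t=0.8114 (wall)
  → r_6 = 0.8114
beam 7: φ=135°, α=330°
  d=(0.8660,-0.5000)  start (7,5)  tX=0.2425 tY=0.5000  stride 1/|dx|=1.1547 1/|dy|=2.0000
    cross x-line → (8,5), t=0.2425 (wall)
  → r_7 = 0.2425

ranges = [0.4200, 1.8117, 2.0669, 0.9659, 1.5800, 0.8114, 0.2425]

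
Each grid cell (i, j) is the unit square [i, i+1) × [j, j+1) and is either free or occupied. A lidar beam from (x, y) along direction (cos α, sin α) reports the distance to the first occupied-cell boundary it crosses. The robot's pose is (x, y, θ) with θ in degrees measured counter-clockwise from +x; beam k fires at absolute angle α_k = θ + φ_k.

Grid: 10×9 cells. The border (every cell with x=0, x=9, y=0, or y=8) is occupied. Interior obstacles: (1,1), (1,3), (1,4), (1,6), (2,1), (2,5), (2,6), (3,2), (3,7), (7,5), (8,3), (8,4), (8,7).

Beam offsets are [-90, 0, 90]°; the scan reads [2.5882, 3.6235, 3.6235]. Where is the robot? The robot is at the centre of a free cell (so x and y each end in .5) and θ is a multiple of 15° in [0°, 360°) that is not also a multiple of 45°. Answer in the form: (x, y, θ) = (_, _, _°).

(x, y, θ) = (4.5, 3.5, 15°)

The pose lattice has 43·16 = 688 candidates. Test each by forward raycasting.
  (5.5, 5.5, 120°): beam 1 = 3.0000 ≠ 2.5882 ✗
  (6.5, 3.5, 105°): beam 1 = 1.5529 ≠ 2.5882 ✗
  (5.5, 5.5, 60°): beam 1 = 2.8868 ≠ 2.5882 ✗
  (4.5, 4.5, 195°): beam 2 = 2.5882 ≠ 3.6235 ✗
  …
  (4.5, 3.5, 15°): r_1=2.5882, r_2=3.6235, r_3=3.6235 — all match ✓
No second candidate reproduces the full scan.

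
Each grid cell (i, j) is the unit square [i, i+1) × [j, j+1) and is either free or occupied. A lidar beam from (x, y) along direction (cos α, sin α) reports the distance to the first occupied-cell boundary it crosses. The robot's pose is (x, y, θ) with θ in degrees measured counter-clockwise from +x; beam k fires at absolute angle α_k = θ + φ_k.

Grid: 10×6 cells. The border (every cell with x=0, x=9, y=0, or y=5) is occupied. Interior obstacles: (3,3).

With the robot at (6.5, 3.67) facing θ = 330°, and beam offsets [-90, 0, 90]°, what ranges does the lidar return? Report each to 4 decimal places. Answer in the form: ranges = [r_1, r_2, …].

ranges = [3.0831, 2.8868, 1.5358]

beam 1: φ=-90°, α=240°
  dir = (cos 240°, sin 240°) = (-0.5000, -0.8660); from cell (6,3)
  next x-line at t=1.0000, next y-line at t=0.7736; Δt_x=2.0000, Δt_y=1.1547
    y: enter (6,2) at t=0.7736
    x: enter (5,2) at t=1.0000
    y: enter (5,1) at t=1.9283
    x: enter (4,1) at t=3.0000
    y: enter (4,0) at t=3.0831 ← occupied
  → r_1 = 3.0831
beam 2: φ=0°, α=330°
  dir = (cos 330°, sin 330°) = (0.8660, -0.5000); from cell (6,3)
  next x-line at t=0.5774, next y-line at t=1.3400; Δt_x=1.1547, Δt_y=2.0000
    x: enter (7,3) at t=0.5774
    y: enter (7,2) at t=1.3400
    x: enter (8,2) at t=1.7321
    x: enter (9,2) at t=2.8868 ← occupied
  → r_2 = 2.8868
beam 3: φ=90°, α=60°
  dir = (cos 60°, sin 60°) = (0.5000, 0.8660); from cell (6,3)
  next x-line at t=1.0000, next y-line at t=0.3811; Δt_x=2.0000, Δt_y=1.1547
    y: enter (6,4) at t=0.3811
    x: enter (7,4) at t=1.0000
    y: enter (7,5) at t=1.5358 ← occupied
  → r_3 = 1.5358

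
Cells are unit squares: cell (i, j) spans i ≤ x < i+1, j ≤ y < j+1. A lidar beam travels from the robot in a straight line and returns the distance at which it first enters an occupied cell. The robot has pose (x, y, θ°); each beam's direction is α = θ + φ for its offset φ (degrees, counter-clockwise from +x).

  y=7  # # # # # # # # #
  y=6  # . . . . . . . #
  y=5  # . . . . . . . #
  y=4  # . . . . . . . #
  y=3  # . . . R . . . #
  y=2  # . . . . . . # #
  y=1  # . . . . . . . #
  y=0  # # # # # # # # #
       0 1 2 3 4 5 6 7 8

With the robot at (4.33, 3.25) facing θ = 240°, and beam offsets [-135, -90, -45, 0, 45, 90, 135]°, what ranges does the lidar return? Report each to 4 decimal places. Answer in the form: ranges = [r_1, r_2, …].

ranges = [3.8823, 3.8452, 3.4475, 2.5981, 2.3294, 4.2378, 3.7995]

beam 1: φ=-135°, α=105°
  dir = (cos 105°, sin 105°) = (-0.2588, 0.9659); from cell (4,3)
  next x-line at t=1.2750, next y-line at t=0.7765; Δt_x=3.8637, Δt_y=1.0353
    y: enter (4,4) at t=0.7765
    x: enter (3,4) at t=1.2750
    y: enter (3,5) at t=1.8117
    y: enter (3,6) at t=2.8470
    y: enter (3,7) at t=3.8823 ← occupied
  → r_1 = 3.8823
beam 2: φ=-90°, α=150°
  dir = (cos 150°, sin 150°) = (-0.8660, 0.5000); from cell (4,3)
  next x-line at t=0.3811, next y-line at t=1.5000; Δt_x=1.1547, Δt_y=2.0000
    x: enter (3,3) at t=0.3811
    y: enter (3,4) at t=1.5000
    x: enter (2,4) at t=1.5358
    x: enter (1,4) at t=2.6905
    y: enter (1,5) at t=3.5000
    x: enter (0,5) at t=3.8452 ← occupied
  → r_2 = 3.8452
beam 3: φ=-45°, α=195°
  dir = (cos 195°, sin 195°) = (-0.9659, -0.2588); from cell (4,3)
  next x-line at t=0.3416, next y-line at t=0.9659; Δt_x=1.0353, Δt_y=3.8637
    x: enter (3,3) at t=0.3416
    y: enter (3,2) at t=0.9659
    x: enter (2,2) at t=1.3769
    x: enter (1,2) at t=2.4122
    x: enter (0,2) at t=3.4475 ← occupied
  → r_3 = 3.4475
beam 4: φ=0°, α=240°
  dir = (cos 240°, sin 240°) = (-0.5000, -0.8660); from cell (4,3)
  next x-line at t=0.6600, next y-line at t=0.2887; Δt_x=2.0000, Δt_y=1.1547
    y: enter (4,2) at t=0.2887
    x: enter (3,2) at t=0.6600
    y: enter (3,1) at t=1.4434
    y: enter (3,0) at t=2.5981 ← occupied
  → r_4 = 2.5981
beam 5: φ=45°, α=285°
  dir = (cos 285°, sin 285°) = (0.2588, -0.9659); from cell (4,3)
  next x-line at t=2.5887, next y-line at t=0.2588; Δt_x=3.8637, Δt_y=1.0353
    y: enter (4,2) at t=0.2588
    y: enter (4,1) at t=1.2941
    y: enter (4,0) at t=2.3294 ← occupied
  → r_5 = 2.3294
beam 6: φ=90°, α=330°
  dir = (cos 330°, sin 330°) = (0.8660, -0.5000); from cell (4,3)
  next x-line at t=0.7736, next y-line at t=0.5000; Δt_x=1.1547, Δt_y=2.0000
    y: enter (4,2) at t=0.5000
    x: enter (5,2) at t=0.7736
    x: enter (6,2) at t=1.9283
    y: enter (6,1) at t=2.5000
    x: enter (7,1) at t=3.0831
    x: enter (8,1) at t=4.2378 ← occupied
  → r_6 = 4.2378
beam 7: φ=135°, α=15°
  dir = (cos 15°, sin 15°) = (0.9659, 0.2588); from cell (4,3)
  next x-line at t=0.6936, next y-line at t=2.8978; Δt_x=1.0353, Δt_y=3.8637
    x: enter (5,3) at t=0.6936
    x: enter (6,3) at t=1.7289
    x: enter (7,3) at t=2.7642
    y: enter (7,4) at t=2.8978
    x: enter (8,4) at t=3.7995 ← occupied
  → r_7 = 3.7995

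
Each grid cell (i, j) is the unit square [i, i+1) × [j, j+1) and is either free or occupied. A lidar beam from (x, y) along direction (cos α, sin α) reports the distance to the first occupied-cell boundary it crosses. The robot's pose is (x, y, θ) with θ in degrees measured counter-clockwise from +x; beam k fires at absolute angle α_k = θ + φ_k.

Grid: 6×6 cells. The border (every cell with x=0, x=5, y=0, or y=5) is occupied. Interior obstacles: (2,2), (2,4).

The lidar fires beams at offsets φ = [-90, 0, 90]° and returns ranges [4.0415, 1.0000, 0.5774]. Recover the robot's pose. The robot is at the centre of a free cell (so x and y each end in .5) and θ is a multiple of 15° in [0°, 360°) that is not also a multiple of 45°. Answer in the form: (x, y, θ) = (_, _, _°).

The pose lattice has 14·16 = 224 candidates. Test each by forward raycasting.
  (1.5, 4.5, 345°): beam 1 = 1.9319 ≠ 4.0415 ✗
  (3.5, 2.5, 120°): beam 1 = 1.7321 ≠ 4.0415 ✗
  (3.5, 3.5, 165°): beam 1 = 1.5529 ≠ 4.0415 ✗
  (1.5, 3.5, 15°): beam 1 = 2.5882 ≠ 4.0415 ✗
  …
  (4.5, 4.5, 300°): r_1=4.0415, r_2=1.0000, r_3=0.5774 — all match ✓
No second candidate reproduces the full scan.

(x, y, θ) = (4.5, 4.5, 300°)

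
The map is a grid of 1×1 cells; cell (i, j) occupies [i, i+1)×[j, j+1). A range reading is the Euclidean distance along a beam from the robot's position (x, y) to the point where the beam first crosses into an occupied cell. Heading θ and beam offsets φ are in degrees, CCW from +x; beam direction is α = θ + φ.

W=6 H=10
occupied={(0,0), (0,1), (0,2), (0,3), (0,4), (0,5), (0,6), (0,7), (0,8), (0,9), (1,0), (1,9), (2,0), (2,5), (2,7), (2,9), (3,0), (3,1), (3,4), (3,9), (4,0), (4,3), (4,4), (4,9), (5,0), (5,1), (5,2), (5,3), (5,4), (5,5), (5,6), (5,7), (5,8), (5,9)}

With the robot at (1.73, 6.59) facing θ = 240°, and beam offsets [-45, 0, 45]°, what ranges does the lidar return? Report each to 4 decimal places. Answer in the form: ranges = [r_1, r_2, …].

ranges = [0.7558, 1.4600, 1.0432]

beam 1: φ=-45°, α=195°
  d=(-0.9659,-0.2588)  start (1,6)  tX=0.7558 tY=2.2796  stride 1/|dx|=1.0353 1/|dy|=3.8637
    cross x-line → (0,6), t=0.7558 (wall)
  → r_1 = 0.7558
beam 2: φ=0°, α=240°
  d=(-0.5000,-0.8660)  start (1,6)  tX=1.4600 tY=0.6813  stride 1/|dx|=2.0000 1/|dy|=1.1547
    cross y-line → (1,5), t=0.6813
    cross x-line → (0,5), t=1.4600 (wall)
  → r_2 = 1.4600
beam 3: φ=45°, α=285°
  d=(0.2588,-0.9659)  start (1,6)  tX=1.0432 tY=0.6108  stride 1/|dx|=3.8637 1/|dy|=1.0353
    cross y-line → (1,5), t=0.6108
    cross x-line → (2,5), t=1.0432 (wall)
  → r_3 = 1.0432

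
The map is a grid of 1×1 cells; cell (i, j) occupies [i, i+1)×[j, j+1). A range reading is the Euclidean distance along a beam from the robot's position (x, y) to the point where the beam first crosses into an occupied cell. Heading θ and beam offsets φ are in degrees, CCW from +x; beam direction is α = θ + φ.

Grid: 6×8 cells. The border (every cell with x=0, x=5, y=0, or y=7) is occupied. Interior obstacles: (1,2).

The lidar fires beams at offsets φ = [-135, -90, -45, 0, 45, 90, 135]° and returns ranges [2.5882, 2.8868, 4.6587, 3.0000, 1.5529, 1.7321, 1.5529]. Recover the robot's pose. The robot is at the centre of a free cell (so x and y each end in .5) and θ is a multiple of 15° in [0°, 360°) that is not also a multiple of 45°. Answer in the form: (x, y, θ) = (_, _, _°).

(x, y, θ) = (3.5, 5.5, 300°)

Enumerate (i+0.5, j+0.5, θ) over the 23 free cells and 16 admissible headings. For each, cast all 7 beams and compare to the given ranges.
  (2.5, 2.5, 15°): beam 1 = 1.7321 ≠ 2.5882 ✗
  (1.5, 1.5, 240°): beam 1 = 0.5176 ≠ 2.5882 ✗
  (3.5, 5.5, 15°): beam 1 = 3.0000 ≠ 2.5882 ✗
  (3.5, 4.5, 165°): beam 1 = 1.7321 ≠ 2.5882 ✗
  …
  (3.5, 5.5, 300°): r_1=2.5882, r_2=2.8868, r_3=4.6587, r_4=3.0000, r_5=1.5529, r_6=1.7321, r_7=1.5529 — all match ✓
Unique over the lattice → pose = (3.5, 5.5, 300°).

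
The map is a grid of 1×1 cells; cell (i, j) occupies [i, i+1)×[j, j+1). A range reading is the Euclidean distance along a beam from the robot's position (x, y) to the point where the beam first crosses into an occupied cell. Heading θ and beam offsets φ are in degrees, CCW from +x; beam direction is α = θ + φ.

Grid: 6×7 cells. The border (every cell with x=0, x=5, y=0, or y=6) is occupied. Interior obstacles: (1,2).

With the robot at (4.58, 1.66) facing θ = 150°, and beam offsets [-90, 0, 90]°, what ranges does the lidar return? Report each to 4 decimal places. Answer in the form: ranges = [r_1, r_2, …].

ranges = [0.8400, 4.1338, 0.7621]

beam 1: φ=-90°, α=60°
  dir = (cos 60°, sin 60°) = (0.5000, 0.8660); from cell (4,1)
  next x-line at t=0.8400, next y-line at t=0.3926; Δt_x=2.0000, Δt_y=1.1547
    y: enter (4,2) at t=0.3926
    x: enter (5,2) at t=0.8400 ← occupied
  → r_1 = 0.8400
beam 2: φ=0°, α=150°
  dir = (cos 150°, sin 150°) = (-0.8660, 0.5000); from cell (4,1)
  next x-line at t=0.6697, next y-line at t=0.6800; Δt_x=1.1547, Δt_y=2.0000
    x: enter (3,1) at t=0.6697
    y: enter (3,2) at t=0.6800
    x: enter (2,2) at t=1.8244
    y: enter (2,3) at t=2.6800
    x: enter (1,3) at t=2.9791
    x: enter (0,3) at t=4.1338 ← occupied
  → r_2 = 4.1338
beam 3: φ=90°, α=240°
  dir = (cos 240°, sin 240°) = (-0.5000, -0.8660); from cell (4,1)
  next x-line at t=1.1600, next y-line at t=0.7621; Δt_x=2.0000, Δt_y=1.1547
    y: enter (4,0) at t=0.7621 ← occupied
  → r_3 = 0.7621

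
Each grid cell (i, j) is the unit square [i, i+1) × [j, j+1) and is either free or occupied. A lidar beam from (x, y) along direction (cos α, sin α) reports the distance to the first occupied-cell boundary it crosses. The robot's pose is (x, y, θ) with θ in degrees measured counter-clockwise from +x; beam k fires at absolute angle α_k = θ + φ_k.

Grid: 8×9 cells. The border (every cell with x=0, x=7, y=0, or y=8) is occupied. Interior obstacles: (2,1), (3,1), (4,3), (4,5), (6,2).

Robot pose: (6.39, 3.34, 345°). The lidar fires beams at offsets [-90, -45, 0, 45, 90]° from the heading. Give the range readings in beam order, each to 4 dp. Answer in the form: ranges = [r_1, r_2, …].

beam 1: φ=-90°, α=255°
  d=(-0.2588,-0.9659)  start (6,3)  tX=1.5068 tY=0.3520  stride 1/|dx|=3.8637 1/|dy|=1.0353
    cross y-line → (6,2), t=0.3520 (wall)
  → r_1 = 0.3520
beam 2: φ=-45°, α=300°
  d=(0.5000,-0.8660)  start (6,3)  tX=1.2200 tY=0.3926  stride 1/|dx|=2.0000 1/|dy|=1.1547
    cross y-line → (6,2), t=0.3926 (wall)
  → r_2 = 0.3926
beam 3: φ=0°, α=345°
  d=(0.9659,-0.2588)  start (6,3)  tX=0.6315 tY=1.3137  stride 1/|dx|=1.0353 1/|dy|=3.8637
    cross x-line → (7,3), t=0.6315 (wall)
  → r_3 = 0.6315
beam 4: φ=45°, α=30°
  d=(0.8660,0.5000)  start (6,3)  tX=0.7044 tY=1.3200  stride 1/|dx|=1.1547 1/|dy|=2.0000
    cross x-line → (7,3), t=0.7044 (wall)
  → r_4 = 0.7044
beam 5: φ=90°, α=75°
  d=(0.2588,0.9659)  start (6,3)  tX=2.3569 tY=0.6833  stride 1/|dx|=3.8637 1/|dy|=1.0353
    cross y-line → (6,4), t=0.6833
    cross y-line → (6,5), t=1.7186
    cross x-line → (7,5), t=2.3569 (wall)
  → r_5 = 2.3569

ranges = [0.3520, 0.3926, 0.6315, 0.7044, 2.3569]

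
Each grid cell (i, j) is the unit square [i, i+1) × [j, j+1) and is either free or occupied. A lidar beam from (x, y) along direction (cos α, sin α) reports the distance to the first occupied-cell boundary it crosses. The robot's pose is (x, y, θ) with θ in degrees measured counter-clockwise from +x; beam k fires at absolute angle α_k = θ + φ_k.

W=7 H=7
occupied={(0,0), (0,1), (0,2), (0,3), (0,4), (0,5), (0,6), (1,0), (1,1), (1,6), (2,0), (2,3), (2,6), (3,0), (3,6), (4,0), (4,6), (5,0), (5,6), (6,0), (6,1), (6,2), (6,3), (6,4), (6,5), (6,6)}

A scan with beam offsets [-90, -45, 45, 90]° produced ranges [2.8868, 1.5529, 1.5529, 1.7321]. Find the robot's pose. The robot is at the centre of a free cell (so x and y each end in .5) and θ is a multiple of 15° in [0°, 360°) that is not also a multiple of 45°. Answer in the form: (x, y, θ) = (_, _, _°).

(x, y, θ) = (4.5, 2.5, 300°)

The pose lattice has 23·16 = 368 candidates. Test each by forward raycasting.
  (1.5, 3.5, 255°): beam 1 = 0.5176 ≠ 2.8868 ✗
  (3.5, 3.5, 255°): beam 1 = 0.5176 ≠ 2.8868 ✗
  (5.5, 1.5, 240°): beam 1 = 3.0000 ≠ 2.8868 ✗
  …
  (4.5, 2.5, 300°): r_1=2.8868, r_2=1.5529, r_3=1.5529, r_4=1.7321 — all match ✓
Unique over the lattice → pose = (4.5, 2.5, 300°).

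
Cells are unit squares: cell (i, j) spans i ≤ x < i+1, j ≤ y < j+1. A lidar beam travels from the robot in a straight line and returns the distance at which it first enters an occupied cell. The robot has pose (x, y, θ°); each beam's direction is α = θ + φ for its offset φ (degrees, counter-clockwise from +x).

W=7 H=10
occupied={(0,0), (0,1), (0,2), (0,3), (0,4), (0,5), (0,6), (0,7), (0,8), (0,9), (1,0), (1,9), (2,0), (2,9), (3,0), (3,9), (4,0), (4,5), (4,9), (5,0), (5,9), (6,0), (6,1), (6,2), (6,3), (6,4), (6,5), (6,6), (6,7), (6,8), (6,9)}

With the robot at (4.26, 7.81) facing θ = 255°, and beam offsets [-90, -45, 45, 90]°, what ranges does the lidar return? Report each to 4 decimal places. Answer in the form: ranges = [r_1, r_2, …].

ranges = [3.3750, 3.7643, 3.4800, 1.8014]

beam 1: φ=-90°, α=165°
  cosα=-0.9659 sinα=0.2588 | (4,7) | tMaxX 0.2692 tMaxY 0.7341 | tΔX 1.0353 tΔY 3.8637
    t=0.2692 [x] (3,7)
    t=0.7341 [y] (3,8)
    t=1.3044 [x] (2,8)
    t=2.3397 [x] (1,8)
    t=3.3750 [x] (0,8) — stop
  → r_1 = 3.3750
beam 2: φ=-45°, α=210°
  cosα=-0.8660 sinα=-0.5000 | (4,7) | tMaxX 0.3002 tMaxY 1.6200 | tΔX 1.1547 tΔY 2.0000
    t=0.3002 [x] (3,7)
    t=1.4549 [x] (2,7)
    t=1.6200 [y] (2,6)
    t=2.6096 [x] (1,6)
    t=3.6200 [y] (1,5)
    t=3.7643 [x] (0,5) — stop
  → r_2 = 3.7643
beam 3: φ=45°, α=300°
  cosα=0.5000 sinα=-0.8660 | (4,7) | tMaxX 1.4800 tMaxY 0.9353 | tΔX 2.0000 tΔY 1.1547
    t=0.9353 [y] (4,6)
    t=1.4800 [x] (5,6)
    t=2.0900 [y] (5,5)
    t=3.2447 [y] (5,4)
    t=3.4800 [x] (6,4) — stop
  → r_3 = 3.4800
beam 4: φ=90°, α=345°
  cosα=0.9659 sinα=-0.2588 | (4,7) | tMaxX 0.7661 tMaxY 3.1296 | tΔX 1.0353 tΔY 3.8637
    t=0.7661 [x] (5,7)
    t=1.8014 [x] (6,7) — stop
  → r_4 = 1.8014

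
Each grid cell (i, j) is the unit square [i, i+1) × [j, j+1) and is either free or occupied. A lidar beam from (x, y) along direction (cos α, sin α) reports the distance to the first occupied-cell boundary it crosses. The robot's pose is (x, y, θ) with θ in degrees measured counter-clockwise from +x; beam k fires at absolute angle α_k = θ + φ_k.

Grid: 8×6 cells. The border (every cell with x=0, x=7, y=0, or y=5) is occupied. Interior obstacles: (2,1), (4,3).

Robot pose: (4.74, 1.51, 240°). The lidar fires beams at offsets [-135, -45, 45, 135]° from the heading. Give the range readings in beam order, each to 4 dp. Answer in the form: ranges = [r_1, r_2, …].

ranges = [1.5426, 1.8014, 0.5280, 2.3397]

beam 1: φ=-135°, α=105°
  cosα=-0.2588 sinα=0.9659 | (4,1) | tMaxX 2.8591 tMaxY 0.5073 | tΔX 3.8637 tΔY 1.0353
    t=0.5073 [y] (4,2)
    t=1.5426 [y] (4,3) — stop
  → r_1 = 1.5426
beam 2: φ=-45°, α=195°
  cosα=-0.9659 sinα=-0.2588 | (4,1) | tMaxX 0.7661 tMaxY 1.9705 | tΔX 1.0353 tΔY 3.8637
    t=0.7661 [x] (3,1)
    t=1.8014 [x] (2,1) — stop
  → r_2 = 1.8014
beam 3: φ=45°, α=285°
  cosα=0.2588 sinα=-0.9659 | (4,1) | tMaxX 1.0046 tMaxY 0.5280 | tΔX 3.8637 tΔY 1.0353
    t=0.5280 [y] (4,0) — stop
  → r_3 = 0.5280
beam 4: φ=135°, α=15°
  cosα=0.9659 sinα=0.2588 | (4,1) | tMaxX 0.2692 tMaxY 1.8932 | tΔX 1.0353 tΔY 3.8637
    t=0.2692 [x] (5,1)
    t=1.3044 [x] (6,1)
    t=1.8932 [y] (6,2)
    t=2.3397 [x] (7,2) — stop
  → r_4 = 2.3397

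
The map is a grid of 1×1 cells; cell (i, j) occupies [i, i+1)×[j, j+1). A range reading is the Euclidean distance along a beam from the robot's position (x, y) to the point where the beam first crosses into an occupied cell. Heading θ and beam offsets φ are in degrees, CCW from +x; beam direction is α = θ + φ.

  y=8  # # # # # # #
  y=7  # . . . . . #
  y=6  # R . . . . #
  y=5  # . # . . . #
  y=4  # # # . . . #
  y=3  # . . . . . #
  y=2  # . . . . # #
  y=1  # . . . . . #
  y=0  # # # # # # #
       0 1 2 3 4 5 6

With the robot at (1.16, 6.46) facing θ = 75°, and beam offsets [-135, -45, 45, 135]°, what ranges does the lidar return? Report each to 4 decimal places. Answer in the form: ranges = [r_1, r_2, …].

ranges = [1.6800, 3.0800, 0.3200, 0.1848]

beam 1: φ=-135°, α=300°
  direction (0.5000, -0.8660); cell (1,6); t to first gridline: x 1.6800, y 0.5312 (then +2.0000 / +1.1547)
    (1,5) via y @ 0.5312
    (2,5) via x @ 1.6800  # hit
  → r_1 = 1.6800
beam 2: φ=-45°, α=30°
  direction (0.8660, 0.5000); cell (1,6); t to first gridline: x 0.9699, y 1.0800 (then +1.1547 / +2.0000)
    (2,6) via x @ 0.9699
    (2,7) via y @ 1.0800
    (3,7) via x @ 2.1246
    (3,8) via y @ 3.0800  # hit
  → r_2 = 3.0800
beam 3: φ=45°, α=120°
  direction (-0.5000, 0.8660); cell (1,6); t to first gridline: x 0.3200, y 0.6235 (then +2.0000 / +1.1547)
    (0,6) via x @ 0.3200  # hit
  → r_3 = 0.3200
beam 4: φ=135°, α=210°
  direction (-0.8660, -0.5000); cell (1,6); t to first gridline: x 0.1848, y 0.9200 (then +1.1547 / +2.0000)
    (0,6) via x @ 0.1848  # hit
  → r_4 = 0.1848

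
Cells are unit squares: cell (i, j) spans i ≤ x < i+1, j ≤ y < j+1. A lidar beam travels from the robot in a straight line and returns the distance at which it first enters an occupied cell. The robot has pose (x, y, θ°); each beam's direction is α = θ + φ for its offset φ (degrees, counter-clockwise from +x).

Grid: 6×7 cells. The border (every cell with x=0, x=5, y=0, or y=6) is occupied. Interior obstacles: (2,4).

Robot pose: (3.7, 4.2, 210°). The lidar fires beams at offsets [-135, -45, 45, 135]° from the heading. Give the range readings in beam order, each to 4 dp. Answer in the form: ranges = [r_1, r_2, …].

beam 1: φ=-135°, α=75°
  d=(0.2588,0.9659)  start (3,4)  tX=1.1591 tY=0.8282  stride 1/|dx|=3.8637 1/|dy|=1.0353
    cross y-line → (3,5), t=0.8282
    cross x-line → (4,5), t=1.1591
    cross y-line → (4,6), t=1.8635 (wall)
  → r_1 = 1.8635
beam 2: φ=-45°, α=165°
  d=(-0.9659,0.2588)  start (3,4)  tX=0.7247 tY=3.0910  stride 1/|dx|=1.0353 1/|dy|=3.8637
    cross x-line → (2,4), t=0.7247 (wall)
  → r_2 = 0.7247
beam 3: φ=45°, α=255°
  d=(-0.2588,-0.9659)  start (3,4)  tX=2.7046 tY=0.2071  stride 1/|dx|=3.8637 1/|dy|=1.0353
    cross y-line → (3,3), t=0.2071
    cross y-line → (3,2), t=1.2423
    cross y-line → (3,1), t=2.2776
    cross x-line → (2,1), t=2.7046
    cross y-line → (2,0), t=3.3129 (wall)
  → r_3 = 3.3129
beam 4: φ=135°, α=345°
  d=(0.9659,-0.2588)  start (3,4)  tX=0.3106 tY=0.7727  stride 1/|dx|=1.0353 1/|dy|=3.8637
    cross x-line → (4,4), t=0.3106
    cross y-line → (4,3), t=0.7727
    cross x-line → (5,3), t=1.3459 (wall)
  → r_4 = 1.3459

ranges = [1.8635, 0.7247, 3.3129, 1.3459]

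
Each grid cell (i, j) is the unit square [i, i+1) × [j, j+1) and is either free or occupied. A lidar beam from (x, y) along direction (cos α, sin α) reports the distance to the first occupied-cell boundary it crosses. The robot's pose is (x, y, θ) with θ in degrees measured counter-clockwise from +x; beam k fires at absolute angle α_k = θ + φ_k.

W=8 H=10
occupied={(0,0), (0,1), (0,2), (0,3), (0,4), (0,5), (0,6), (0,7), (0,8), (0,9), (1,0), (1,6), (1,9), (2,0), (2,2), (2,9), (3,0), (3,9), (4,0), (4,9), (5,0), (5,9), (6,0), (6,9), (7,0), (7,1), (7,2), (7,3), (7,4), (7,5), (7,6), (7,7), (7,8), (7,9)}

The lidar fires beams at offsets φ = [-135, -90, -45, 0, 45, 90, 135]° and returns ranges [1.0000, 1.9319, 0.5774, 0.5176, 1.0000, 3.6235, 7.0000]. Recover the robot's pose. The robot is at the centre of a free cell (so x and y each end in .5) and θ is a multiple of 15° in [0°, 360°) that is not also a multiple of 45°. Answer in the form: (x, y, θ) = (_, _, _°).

(x, y, θ) = (3.5, 1.5, 285°)

Candidates: 46 free-cell centres × 16 headings = 736 poses. Raycast each; keep the one whose scan matches to 4 dp.
  (1.5, 7.5, 300°): beam 1 = 0.5176 ≠ 1.0000 ✗
  (6.5, 5.5, 255°): beam 1 = 4.0415 ≠ 1.0000 ✗
  (2.5, 5.5, 255°): beam 2 = 1.5529 ≠ 1.9319 ✗
  (1.5, 3.5, 15°): beam 2 = 2.5882 ≠ 1.9319 ✗
  (4.5, 1.5, 255°): beam 1 = 5.1962 ≠ 1.0000 ✗
  …
  (3.5, 1.5, 285°): r_1=1.0000, r_2=1.9319, r_3=0.5774, r_4=0.5176, r_5=1.0000, r_6=3.6235, r_7=7.0000 — all match ✓
Unique over the lattice → pose = (3.5, 1.5, 285°).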